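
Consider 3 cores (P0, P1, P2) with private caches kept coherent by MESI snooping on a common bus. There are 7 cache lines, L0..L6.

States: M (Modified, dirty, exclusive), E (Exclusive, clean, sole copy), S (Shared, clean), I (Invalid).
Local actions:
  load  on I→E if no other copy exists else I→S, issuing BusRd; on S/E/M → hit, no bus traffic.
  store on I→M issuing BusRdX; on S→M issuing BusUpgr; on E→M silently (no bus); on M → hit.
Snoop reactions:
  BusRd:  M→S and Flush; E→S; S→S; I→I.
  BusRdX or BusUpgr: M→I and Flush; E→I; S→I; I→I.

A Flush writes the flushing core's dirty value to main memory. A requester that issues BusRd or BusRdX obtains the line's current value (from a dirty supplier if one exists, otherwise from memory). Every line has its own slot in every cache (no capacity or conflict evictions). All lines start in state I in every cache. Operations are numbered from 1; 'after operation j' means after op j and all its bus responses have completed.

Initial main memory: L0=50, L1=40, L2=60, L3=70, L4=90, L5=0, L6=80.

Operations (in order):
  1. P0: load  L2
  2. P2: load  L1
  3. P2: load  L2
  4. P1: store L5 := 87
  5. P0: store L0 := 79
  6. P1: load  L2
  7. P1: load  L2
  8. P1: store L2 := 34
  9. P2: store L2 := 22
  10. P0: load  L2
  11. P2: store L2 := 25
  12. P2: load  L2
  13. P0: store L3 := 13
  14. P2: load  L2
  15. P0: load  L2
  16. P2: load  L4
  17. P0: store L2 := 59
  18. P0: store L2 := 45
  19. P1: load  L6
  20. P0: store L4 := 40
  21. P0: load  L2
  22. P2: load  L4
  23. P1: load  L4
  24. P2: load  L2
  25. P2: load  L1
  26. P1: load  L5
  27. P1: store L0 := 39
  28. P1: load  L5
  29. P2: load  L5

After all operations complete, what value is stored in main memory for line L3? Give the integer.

  op1 P0: load  L2 → E/I/I on L2; bus BusRd; mem=60
  op2 P2: load  L1 → I/I/E on L1; bus BusRd; mem=40
  op3 P2: load  L2 → S/I/S on L2; bus BusRd; mem=60
  op4 P1: store L5 := 87 → I/M/I on L5; bus BusRdX; mem=0
  op5 P0: store L0 := 79 → M/I/I on L0; bus BusRdX; mem=50
  op6 P1: load  L2 → S/S/S on L2; bus BusRd; mem=60
  op7 P1: load  L2 → S/S/S on L2; bus (none); mem=60
  op8 P1: store L2 := 34 → I/M/I on L2; bus BusUpgr; mem=60
  op9 P2: store L2 := 22 → I/I/M on L2; bus BusRdX Flush; mem=34
  op10 P0: load  L2 → S/I/S on L2; bus BusRd Flush; mem=22
  op11 P2: store L2 := 25 → I/I/M on L2; bus BusUpgr; mem=22
  op12 P2: load  L2 → I/I/M on L2; bus (none); mem=22
  op13 P0: store L3 := 13 → M/I/I on L3; bus BusRdX; mem=70
  op14 P2: load  L2 → I/I/M on L2; bus (none); mem=22
  op15 P0: load  L2 → S/I/S on L2; bus BusRd Flush; mem=25
  op16 P2: load  L4 → I/I/E on L4; bus BusRd; mem=90
  op17 P0: store L2 := 59 → M/I/I on L2; bus BusUpgr; mem=25
  op18 P0: store L2 := 45 → M/I/I on L2; bus (none); mem=25
  op19 P1: load  L6 → I/E/I on L6; bus BusRd; mem=80
  op20 P0: store L4 := 40 → M/I/I on L4; bus BusRdX; mem=90
  op21 P0: load  L2 → M/I/I on L2; bus (none); mem=25
  op22 P2: load  L4 → S/I/S on L4; bus BusRd Flush; mem=40
  op23 P1: load  L4 → S/S/S on L4; bus BusRd; mem=40
  op24 P2: load  L2 → S/I/S on L2; bus BusRd Flush; mem=45
  op25 P2: load  L1 → I/I/E on L1; bus (none); mem=40
  op26 P1: load  L5 → I/M/I on L5; bus (none); mem=0
  op27 P1: store L0 := 39 → I/M/I on L0; bus BusRdX Flush; mem=79
  op28 P1: load  L5 → I/M/I on L5; bus (none); mem=0
  op29 P2: load  L5 → I/S/S on L5; bus BusRd Flush; mem=87

memory[L3] = 70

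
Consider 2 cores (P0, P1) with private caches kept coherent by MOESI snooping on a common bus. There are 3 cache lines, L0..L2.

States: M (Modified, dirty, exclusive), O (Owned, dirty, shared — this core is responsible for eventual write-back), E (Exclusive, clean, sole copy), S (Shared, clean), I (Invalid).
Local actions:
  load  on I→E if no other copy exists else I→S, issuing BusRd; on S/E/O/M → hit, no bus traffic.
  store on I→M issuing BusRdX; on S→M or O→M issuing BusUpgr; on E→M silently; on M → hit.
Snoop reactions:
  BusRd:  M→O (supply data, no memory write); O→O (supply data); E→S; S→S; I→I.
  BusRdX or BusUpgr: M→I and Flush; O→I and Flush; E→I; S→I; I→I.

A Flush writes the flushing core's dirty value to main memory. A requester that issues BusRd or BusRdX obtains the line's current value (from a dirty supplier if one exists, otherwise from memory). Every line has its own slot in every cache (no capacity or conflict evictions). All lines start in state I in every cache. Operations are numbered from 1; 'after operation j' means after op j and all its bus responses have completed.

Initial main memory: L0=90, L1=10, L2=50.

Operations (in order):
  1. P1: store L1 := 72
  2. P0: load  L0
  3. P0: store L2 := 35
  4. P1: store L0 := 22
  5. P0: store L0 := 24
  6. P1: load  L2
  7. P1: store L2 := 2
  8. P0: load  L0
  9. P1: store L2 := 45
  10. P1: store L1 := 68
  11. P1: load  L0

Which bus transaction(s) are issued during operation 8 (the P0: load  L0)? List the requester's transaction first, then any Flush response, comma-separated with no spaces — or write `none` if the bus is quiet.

bus = none

1. P1: store L1 := 72  bus=[BusRdX]  L1: P0=I P1=M  mem[L1]=10
2. P0: load  L0  bus=[BusRd]  L0: P0=E P1=I  mem[L0]=90
3. P0: store L2 := 35  bus=[BusRdX]  L2: P0=M P1=I  mem[L2]=50
4. P1: store L0 := 22  bus=[BusRdX]  L0: P0=I P1=M  mem[L0]=90
5. P0: store L0 := 24  bus=[BusRdX,Flush]  L0: P0=M P1=I  mem[L0]=22
6. P1: load  L2  bus=[BusRd]  L2: P0=O P1=S  mem[L2]=50
7. P1: store L2 := 2  bus=[BusUpgr,Flush]  L2: P0=I P1=M  mem[L2]=35
8. P0: load  L0  bus=[-]  L0: P0=M P1=I  mem[L0]=22
9. P1: store L2 := 45  bus=[-]  L2: P0=I P1=M  mem[L2]=35
10. P1: store L1 := 68  bus=[-]  L1: P0=I P1=M  mem[L1]=10
11. P1: load  L0  bus=[BusRd]  L0: P0=O P1=S  mem[L0]=22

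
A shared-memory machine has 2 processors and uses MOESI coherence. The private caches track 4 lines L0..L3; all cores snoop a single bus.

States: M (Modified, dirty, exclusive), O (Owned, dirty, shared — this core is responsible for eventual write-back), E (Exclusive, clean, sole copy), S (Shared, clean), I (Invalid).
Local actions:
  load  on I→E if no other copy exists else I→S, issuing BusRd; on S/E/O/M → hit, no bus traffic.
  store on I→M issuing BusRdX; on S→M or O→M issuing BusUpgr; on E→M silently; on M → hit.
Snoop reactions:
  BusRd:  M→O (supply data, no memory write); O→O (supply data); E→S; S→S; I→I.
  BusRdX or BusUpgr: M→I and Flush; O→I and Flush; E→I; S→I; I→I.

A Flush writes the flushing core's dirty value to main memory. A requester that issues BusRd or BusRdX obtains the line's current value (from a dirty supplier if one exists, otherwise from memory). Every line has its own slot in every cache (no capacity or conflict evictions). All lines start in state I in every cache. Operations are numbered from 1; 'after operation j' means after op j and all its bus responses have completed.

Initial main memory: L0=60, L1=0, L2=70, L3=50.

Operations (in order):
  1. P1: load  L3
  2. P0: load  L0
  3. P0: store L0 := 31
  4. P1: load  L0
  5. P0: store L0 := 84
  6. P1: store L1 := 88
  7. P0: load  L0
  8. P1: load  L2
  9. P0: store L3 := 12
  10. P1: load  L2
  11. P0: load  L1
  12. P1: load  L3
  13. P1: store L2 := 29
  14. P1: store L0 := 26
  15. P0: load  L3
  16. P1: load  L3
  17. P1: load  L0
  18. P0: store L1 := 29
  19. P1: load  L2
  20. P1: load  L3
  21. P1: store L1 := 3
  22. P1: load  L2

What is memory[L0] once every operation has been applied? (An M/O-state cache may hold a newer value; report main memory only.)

step 1: P1: load  L3  ⟶  IE  (L3)  txn=BusRd  M[L3]=50
step 2: P0: load  L0  ⟶  EI  (L0)  txn=BusRd  M[L0]=60
step 3: P0: store L0 := 31  ⟶  MI  (L0)  txn=∅  M[L0]=60
step 4: P1: load  L0  ⟶  OS  (L0)  txn=BusRd  M[L0]=60
step 5: P0: store L0 := 84  ⟶  MI  (L0)  txn=BusUpgr  M[L0]=60
step 6: P1: store L1 := 88  ⟶  IM  (L1)  txn=BusRdX  M[L1]=0
step 7: P0: load  L0  ⟶  MI  (L0)  txn=∅  M[L0]=60
step 8: P1: load  L2  ⟶  IE  (L2)  txn=BusRd  M[L2]=70
step 9: P0: store L3 := 12  ⟶  MI  (L3)  txn=BusRdX  M[L3]=50
step 10: P1: load  L2  ⟶  IE  (L2)  txn=∅  M[L2]=70
step 11: P0: load  L1  ⟶  SO  (L1)  txn=BusRd  M[L1]=0
step 12: P1: load  L3  ⟶  OS  (L3)  txn=BusRd  M[L3]=50
step 13: P1: store L2 := 29  ⟶  IM  (L2)  txn=∅  M[L2]=70
step 14: P1: store L0 := 26  ⟶  IM  (L0)  txn=BusRdX+Flush  M[L0]=84
step 15: P0: load  L3  ⟶  OS  (L3)  txn=∅  M[L3]=50
step 16: P1: load  L3  ⟶  OS  (L3)  txn=∅  M[L3]=50
step 17: P1: load  L0  ⟶  IM  (L0)  txn=∅  M[L0]=84
step 18: P0: store L1 := 29  ⟶  MI  (L1)  txn=BusUpgr+Flush  M[L1]=88
step 19: P1: load  L2  ⟶  IM  (L2)  txn=∅  M[L2]=70
step 20: P1: load  L3  ⟶  OS  (L3)  txn=∅  M[L3]=50
step 21: P1: store L1 := 3  ⟶  IM  (L1)  txn=BusRdX+Flush  M[L1]=29
step 22: P1: load  L2  ⟶  IM  (L2)  txn=∅  M[L2]=70

memory[L0] = 84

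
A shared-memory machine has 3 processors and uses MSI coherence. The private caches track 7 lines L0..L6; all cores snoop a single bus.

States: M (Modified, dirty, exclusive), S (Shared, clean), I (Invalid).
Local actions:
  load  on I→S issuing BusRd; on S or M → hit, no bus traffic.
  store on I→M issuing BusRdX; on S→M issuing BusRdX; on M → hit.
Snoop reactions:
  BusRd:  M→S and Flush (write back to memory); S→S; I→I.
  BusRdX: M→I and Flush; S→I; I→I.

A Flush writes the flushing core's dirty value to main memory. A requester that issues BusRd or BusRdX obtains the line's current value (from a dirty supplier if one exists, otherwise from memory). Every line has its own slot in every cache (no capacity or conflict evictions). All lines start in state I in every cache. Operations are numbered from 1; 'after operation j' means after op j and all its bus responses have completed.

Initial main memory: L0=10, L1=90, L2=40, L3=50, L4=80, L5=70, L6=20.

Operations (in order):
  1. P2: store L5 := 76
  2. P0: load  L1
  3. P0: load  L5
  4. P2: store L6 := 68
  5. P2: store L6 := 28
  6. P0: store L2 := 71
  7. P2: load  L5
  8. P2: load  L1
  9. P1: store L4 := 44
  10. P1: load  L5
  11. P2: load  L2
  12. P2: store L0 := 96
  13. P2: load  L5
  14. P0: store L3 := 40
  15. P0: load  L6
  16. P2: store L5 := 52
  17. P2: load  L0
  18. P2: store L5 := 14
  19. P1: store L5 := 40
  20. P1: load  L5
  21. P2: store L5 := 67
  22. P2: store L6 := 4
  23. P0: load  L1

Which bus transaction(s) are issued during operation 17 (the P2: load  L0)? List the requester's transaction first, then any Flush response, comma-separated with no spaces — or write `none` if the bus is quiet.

step 1: P2: store L5 := 76  ⟶  IIM  (L5)  txn=BusRdX  M[L5]=70
step 2: P0: load  L1  ⟶  SII  (L1)  txn=BusRd  M[L1]=90
step 3: P0: load  L5  ⟶  SIS  (L5)  txn=BusRd+Flush  M[L5]=76
step 4: P2: store L6 := 68  ⟶  IIM  (L6)  txn=BusRdX  M[L6]=20
step 5: P2: store L6 := 28  ⟶  IIM  (L6)  txn=∅  M[L6]=20
step 6: P0: store L2 := 71  ⟶  MII  (L2)  txn=BusRdX  M[L2]=40
step 7: P2: load  L5  ⟶  SIS  (L5)  txn=∅  M[L5]=76
step 8: P2: load  L1  ⟶  SIS  (L1)  txn=BusRd  M[L1]=90
step 9: P1: store L4 := 44  ⟶  IMI  (L4)  txn=BusRdX  M[L4]=80
step 10: P1: load  L5  ⟶  SSS  (L5)  txn=BusRd  M[L5]=76
step 11: P2: load  L2  ⟶  SIS  (L2)  txn=BusRd+Flush  M[L2]=71
step 12: P2: store L0 := 96  ⟶  IIM  (L0)  txn=BusRdX  M[L0]=10
step 13: P2: load  L5  ⟶  SSS  (L5)  txn=∅  M[L5]=76
step 14: P0: store L3 := 40  ⟶  MII  (L3)  txn=BusRdX  M[L3]=50
step 15: P0: load  L6  ⟶  SIS  (L6)  txn=BusRd+Flush  M[L6]=28
step 16: P2: store L5 := 52  ⟶  IIM  (L5)  txn=BusRdX  M[L5]=76
step 17: P2: load  L0  ⟶  IIM  (L0)  txn=∅  M[L0]=10
step 18: P2: store L5 := 14  ⟶  IIM  (L5)  txn=∅  M[L5]=76
step 19: P1: store L5 := 40  ⟶  IMI  (L5)  txn=BusRdX+Flush  M[L5]=14
step 20: P1: load  L5  ⟶  IMI  (L5)  txn=∅  M[L5]=14
step 21: P2: store L5 := 67  ⟶  IIM  (L5)  txn=BusRdX+Flush  M[L5]=40
step 22: P2: store L6 := 4  ⟶  IIM  (L6)  txn=BusRdX  M[L6]=28
step 23: P0: load  L1  ⟶  SIS  (L1)  txn=∅  M[L1]=90

bus = none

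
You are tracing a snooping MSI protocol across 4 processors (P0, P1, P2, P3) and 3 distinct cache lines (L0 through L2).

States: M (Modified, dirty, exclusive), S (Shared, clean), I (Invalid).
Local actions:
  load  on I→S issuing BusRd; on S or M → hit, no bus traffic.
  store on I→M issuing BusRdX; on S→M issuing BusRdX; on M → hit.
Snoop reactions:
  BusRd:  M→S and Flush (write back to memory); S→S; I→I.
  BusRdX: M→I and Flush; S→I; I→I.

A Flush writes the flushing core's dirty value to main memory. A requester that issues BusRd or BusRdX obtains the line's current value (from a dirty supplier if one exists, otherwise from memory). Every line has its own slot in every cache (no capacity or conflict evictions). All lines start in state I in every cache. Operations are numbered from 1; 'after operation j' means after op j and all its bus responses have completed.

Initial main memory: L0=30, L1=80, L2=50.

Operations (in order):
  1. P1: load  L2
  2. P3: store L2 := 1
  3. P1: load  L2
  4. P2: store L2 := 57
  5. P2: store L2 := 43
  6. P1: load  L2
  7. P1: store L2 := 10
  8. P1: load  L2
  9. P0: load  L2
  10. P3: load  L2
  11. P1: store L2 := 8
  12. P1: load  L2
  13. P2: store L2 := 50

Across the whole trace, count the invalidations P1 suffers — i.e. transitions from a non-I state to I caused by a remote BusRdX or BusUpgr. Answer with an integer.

step 1: P1: load  L2  ⟶  ISII  (L2)  txn=BusRd  M[L2]=50
step 2: P3: store L2 := 1  ⟶  IIIM  (L2)  txn=BusRdX  M[L2]=50
step 3: P1: load  L2  ⟶  ISIS  (L2)  txn=BusRd+Flush  M[L2]=1
step 4: P2: store L2 := 57  ⟶  IIMI  (L2)  txn=BusRdX  M[L2]=1
step 5: P2: store L2 := 43  ⟶  IIMI  (L2)  txn=∅  M[L2]=1
step 6: P1: load  L2  ⟶  ISSI  (L2)  txn=BusRd+Flush  M[L2]=43
step 7: P1: store L2 := 10  ⟶  IMII  (L2)  txn=BusRdX  M[L2]=43
step 8: P1: load  L2  ⟶  IMII  (L2)  txn=∅  M[L2]=43
step 9: P0: load  L2  ⟶  SSII  (L2)  txn=BusRd+Flush  M[L2]=10
step 10: P3: load  L2  ⟶  SSIS  (L2)  txn=BusRd  M[L2]=10
step 11: P1: store L2 := 8  ⟶  IMII  (L2)  txn=BusRdX  M[L2]=10
step 12: P1: load  L2  ⟶  IMII  (L2)  txn=∅  M[L2]=10
step 13: P2: store L2 := 50  ⟶  IIMI  (L2)  txn=BusRdX+Flush  M[L2]=8

invalidations = 3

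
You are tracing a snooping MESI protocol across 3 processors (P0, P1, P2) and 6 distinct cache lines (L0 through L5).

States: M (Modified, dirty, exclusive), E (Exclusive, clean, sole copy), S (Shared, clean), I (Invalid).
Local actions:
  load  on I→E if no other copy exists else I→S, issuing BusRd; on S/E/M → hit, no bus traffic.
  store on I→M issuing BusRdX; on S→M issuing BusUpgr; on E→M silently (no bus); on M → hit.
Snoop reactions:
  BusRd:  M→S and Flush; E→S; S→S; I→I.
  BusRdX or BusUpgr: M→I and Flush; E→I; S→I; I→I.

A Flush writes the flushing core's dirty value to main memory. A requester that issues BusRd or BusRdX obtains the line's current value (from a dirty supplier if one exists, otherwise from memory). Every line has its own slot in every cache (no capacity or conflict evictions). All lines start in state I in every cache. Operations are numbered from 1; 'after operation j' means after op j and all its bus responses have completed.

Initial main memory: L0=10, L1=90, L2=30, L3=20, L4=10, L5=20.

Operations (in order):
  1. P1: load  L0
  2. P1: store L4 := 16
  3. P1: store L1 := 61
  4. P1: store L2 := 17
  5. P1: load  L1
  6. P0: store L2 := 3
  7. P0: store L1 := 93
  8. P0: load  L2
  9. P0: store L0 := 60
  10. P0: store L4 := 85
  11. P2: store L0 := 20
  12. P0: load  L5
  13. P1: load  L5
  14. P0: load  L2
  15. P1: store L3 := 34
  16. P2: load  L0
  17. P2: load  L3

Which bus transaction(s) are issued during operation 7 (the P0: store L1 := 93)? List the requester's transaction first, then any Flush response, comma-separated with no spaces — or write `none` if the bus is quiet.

step 1: P1: load  L0  ⟶  IEI  (L0)  txn=BusRd  M[L0]=10
step 2: P1: store L4 := 16  ⟶  IMI  (L4)  txn=BusRdX  M[L4]=10
step 3: P1: store L1 := 61  ⟶  IMI  (L1)  txn=BusRdX  M[L1]=90
step 4: P1: store L2 := 17  ⟶  IMI  (L2)  txn=BusRdX  M[L2]=30
step 5: P1: load  L1  ⟶  IMI  (L1)  txn=∅  M[L1]=90
step 6: P0: store L2 := 3  ⟶  MII  (L2)  txn=BusRdX+Flush  M[L2]=17
step 7: P0: store L1 := 93  ⟶  MII  (L1)  txn=BusRdX+Flush  M[L1]=61
step 8: P0: load  L2  ⟶  MII  (L2)  txn=∅  M[L2]=17
step 9: P0: store L0 := 60  ⟶  MII  (L0)  txn=BusRdX  M[L0]=10
step 10: P0: store L4 := 85  ⟶  MII  (L4)  txn=BusRdX+Flush  M[L4]=16
step 11: P2: store L0 := 20  ⟶  IIM  (L0)  txn=BusRdX+Flush  M[L0]=60
step 12: P0: load  L5  ⟶  EII  (L5)  txn=BusRd  M[L5]=20
step 13: P1: load  L5  ⟶  SSI  (L5)  txn=BusRd  M[L5]=20
step 14: P0: load  L2  ⟶  MII  (L2)  txn=∅  M[L2]=17
step 15: P1: store L3 := 34  ⟶  IMI  (L3)  txn=BusRdX  M[L3]=20
step 16: P2: load  L0  ⟶  IIM  (L0)  txn=∅  M[L0]=60
step 17: P2: load  L3  ⟶  ISS  (L3)  txn=BusRd+Flush  M[L3]=34

bus = BusRdX,Flush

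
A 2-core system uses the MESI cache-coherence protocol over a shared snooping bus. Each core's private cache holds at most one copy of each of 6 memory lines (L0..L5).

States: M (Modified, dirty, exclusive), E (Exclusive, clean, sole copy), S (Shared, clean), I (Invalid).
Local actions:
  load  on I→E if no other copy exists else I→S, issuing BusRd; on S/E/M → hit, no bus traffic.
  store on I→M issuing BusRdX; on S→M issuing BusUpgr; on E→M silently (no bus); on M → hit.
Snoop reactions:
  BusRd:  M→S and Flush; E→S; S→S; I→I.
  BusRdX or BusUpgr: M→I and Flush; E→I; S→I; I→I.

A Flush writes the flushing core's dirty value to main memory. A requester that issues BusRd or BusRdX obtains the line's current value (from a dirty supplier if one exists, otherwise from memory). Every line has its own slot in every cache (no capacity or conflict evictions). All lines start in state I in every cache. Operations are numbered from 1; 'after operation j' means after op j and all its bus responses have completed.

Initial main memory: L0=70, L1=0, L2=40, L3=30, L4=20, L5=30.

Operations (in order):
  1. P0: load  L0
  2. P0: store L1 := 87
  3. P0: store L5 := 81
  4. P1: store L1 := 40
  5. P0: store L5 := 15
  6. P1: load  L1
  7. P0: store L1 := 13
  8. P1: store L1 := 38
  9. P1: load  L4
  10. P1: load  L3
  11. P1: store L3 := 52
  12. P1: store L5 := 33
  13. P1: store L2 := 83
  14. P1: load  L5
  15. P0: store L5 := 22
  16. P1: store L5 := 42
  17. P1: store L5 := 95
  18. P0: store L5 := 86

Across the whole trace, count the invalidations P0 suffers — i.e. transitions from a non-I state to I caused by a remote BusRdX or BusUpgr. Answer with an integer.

[1] P0: load  L0 | P0:E(70), P1:I | bus: BusRd
[2] P0: store L1 := 87 | P0:M(87), P1:I | bus: BusRdX
[3] P0: store L5 := 81 | P0:M(81), P1:I | bus: BusRdX
[4] P1: store L1 := 40 | P0:I, P1:M(40) | bus: BusRdX,Flush
[5] P0: store L5 := 15 | P0:M(15), P1:I | bus: none
[6] P1: load  L1 | P0:I, P1:M(40) | bus: none
[7] P0: store L1 := 13 | P0:M(13), P1:I | bus: BusRdX,Flush
[8] P1: store L1 := 38 | P0:I, P1:M(38) | bus: BusRdX,Flush
[9] P1: load  L4 | P0:I, P1:E(20) | bus: BusRd
[10] P1: load  L3 | P0:I, P1:E(30) | bus: BusRd
[11] P1: store L3 := 52 | P0:I, P1:M(52) | bus: none
[12] P1: store L5 := 33 | P0:I, P1:M(33) | bus: BusRdX,Flush
[13] P1: store L2 := 83 | P0:I, P1:M(83) | bus: BusRdX
[14] P1: load  L5 | P0:I, P1:M(33) | bus: none
[15] P0: store L5 := 22 | P0:M(22), P1:I | bus: BusRdX,Flush
[16] P1: store L5 := 42 | P0:I, P1:M(42) | bus: BusRdX,Flush
[17] P1: store L5 := 95 | P0:I, P1:M(95) | bus: none
[18] P0: store L5 := 86 | P0:M(86), P1:I | bus: BusRdX,Flush

invalidations = 4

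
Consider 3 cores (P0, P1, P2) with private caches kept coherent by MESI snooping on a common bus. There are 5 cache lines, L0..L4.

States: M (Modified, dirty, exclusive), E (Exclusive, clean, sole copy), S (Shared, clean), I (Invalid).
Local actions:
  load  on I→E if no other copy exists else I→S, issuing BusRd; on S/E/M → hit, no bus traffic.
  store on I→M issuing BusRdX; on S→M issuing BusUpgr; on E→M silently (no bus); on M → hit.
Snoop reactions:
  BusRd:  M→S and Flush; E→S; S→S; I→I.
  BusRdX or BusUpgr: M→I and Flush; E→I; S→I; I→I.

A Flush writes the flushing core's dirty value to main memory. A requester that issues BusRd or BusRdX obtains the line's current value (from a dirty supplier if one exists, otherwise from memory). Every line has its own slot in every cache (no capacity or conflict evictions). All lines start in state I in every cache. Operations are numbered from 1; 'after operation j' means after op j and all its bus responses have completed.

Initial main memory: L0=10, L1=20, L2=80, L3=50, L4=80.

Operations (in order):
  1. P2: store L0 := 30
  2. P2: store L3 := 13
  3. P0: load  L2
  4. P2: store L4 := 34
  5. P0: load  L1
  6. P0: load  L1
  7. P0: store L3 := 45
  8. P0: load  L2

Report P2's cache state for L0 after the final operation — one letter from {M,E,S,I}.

state = M

step 1: P2: store L0 := 30  ⟶  IIM  (L0)  txn=BusRdX  M[L0]=10
step 2: P2: store L3 := 13  ⟶  IIM  (L3)  txn=BusRdX  M[L3]=50
step 3: P0: load  L2  ⟶  EII  (L2)  txn=BusRd  M[L2]=80
step 4: P2: store L4 := 34  ⟶  IIM  (L4)  txn=BusRdX  M[L4]=80
step 5: P0: load  L1  ⟶  EII  (L1)  txn=BusRd  M[L1]=20
step 6: P0: load  L1  ⟶  EII  (L1)  txn=∅  M[L1]=20
step 7: P0: store L3 := 45  ⟶  MII  (L3)  txn=BusRdX+Flush  M[L3]=13
step 8: P0: load  L2  ⟶  EII  (L2)  txn=∅  M[L2]=80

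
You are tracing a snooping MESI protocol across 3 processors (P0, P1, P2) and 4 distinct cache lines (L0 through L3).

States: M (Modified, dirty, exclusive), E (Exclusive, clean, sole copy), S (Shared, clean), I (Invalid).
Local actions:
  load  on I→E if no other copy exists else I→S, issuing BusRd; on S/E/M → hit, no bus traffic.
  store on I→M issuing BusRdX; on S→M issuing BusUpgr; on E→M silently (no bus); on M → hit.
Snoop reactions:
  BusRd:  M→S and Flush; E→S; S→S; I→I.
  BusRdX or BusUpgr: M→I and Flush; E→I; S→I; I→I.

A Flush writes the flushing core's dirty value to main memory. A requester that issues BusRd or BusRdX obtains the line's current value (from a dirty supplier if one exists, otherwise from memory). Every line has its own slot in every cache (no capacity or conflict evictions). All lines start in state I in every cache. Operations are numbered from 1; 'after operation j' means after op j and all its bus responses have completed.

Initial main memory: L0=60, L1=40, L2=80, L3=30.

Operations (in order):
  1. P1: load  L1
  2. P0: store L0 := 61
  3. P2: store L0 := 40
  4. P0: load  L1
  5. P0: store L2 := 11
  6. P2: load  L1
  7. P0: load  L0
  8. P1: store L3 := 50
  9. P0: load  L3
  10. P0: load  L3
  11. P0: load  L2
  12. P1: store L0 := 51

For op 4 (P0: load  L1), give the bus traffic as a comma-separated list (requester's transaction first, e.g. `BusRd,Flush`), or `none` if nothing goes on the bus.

bus = BusRd

[1] P1: load  L1 | P0:I, P1:E(40), P2:I | bus: BusRd
[2] P0: store L0 := 61 | P0:M(61), P1:I, P2:I | bus: BusRdX
[3] P2: store L0 := 40 | P0:I, P1:I, P2:M(40) | bus: BusRdX,Flush
[4] P0: load  L1 | P0:S(40), P1:S(40), P2:I | bus: BusRd
[5] P0: store L2 := 11 | P0:M(11), P1:I, P2:I | bus: BusRdX
[6] P2: load  L1 | P0:S(40), P1:S(40), P2:S(40) | bus: BusRd
[7] P0: load  L0 | P0:S(40), P1:I, P2:S(40) | bus: BusRd,Flush
[8] P1: store L3 := 50 | P0:I, P1:M(50), P2:I | bus: BusRdX
[9] P0: load  L3 | P0:S(50), P1:S(50), P2:I | bus: BusRd,Flush
[10] P0: load  L3 | P0:S(50), P1:S(50), P2:I | bus: none
[11] P0: load  L2 | P0:M(11), P1:I, P2:I | bus: none
[12] P1: store L0 := 51 | P0:I, P1:M(51), P2:I | bus: BusRdX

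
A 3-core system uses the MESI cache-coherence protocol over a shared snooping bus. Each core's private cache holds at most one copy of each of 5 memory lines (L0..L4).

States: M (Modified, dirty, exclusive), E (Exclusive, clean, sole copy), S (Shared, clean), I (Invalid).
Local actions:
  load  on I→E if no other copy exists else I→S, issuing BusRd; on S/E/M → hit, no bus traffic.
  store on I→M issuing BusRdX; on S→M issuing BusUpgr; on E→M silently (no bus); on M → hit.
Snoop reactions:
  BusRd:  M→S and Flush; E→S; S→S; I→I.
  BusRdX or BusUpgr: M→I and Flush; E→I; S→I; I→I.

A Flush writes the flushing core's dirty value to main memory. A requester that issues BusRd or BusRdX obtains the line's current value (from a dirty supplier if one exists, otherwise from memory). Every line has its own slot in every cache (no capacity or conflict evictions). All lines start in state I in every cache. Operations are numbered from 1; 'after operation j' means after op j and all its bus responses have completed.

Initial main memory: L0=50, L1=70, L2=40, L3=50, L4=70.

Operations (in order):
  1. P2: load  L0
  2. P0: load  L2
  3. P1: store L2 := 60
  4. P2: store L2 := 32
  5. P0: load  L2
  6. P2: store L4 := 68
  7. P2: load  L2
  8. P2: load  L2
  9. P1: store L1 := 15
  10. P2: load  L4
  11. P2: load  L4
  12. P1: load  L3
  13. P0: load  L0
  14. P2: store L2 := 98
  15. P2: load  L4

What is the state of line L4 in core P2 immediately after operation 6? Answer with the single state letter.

1. P2: load  L0  bus=[BusRd]  L0: P0=I P1=I P2=E  mem[L0]=50
2. P0: load  L2  bus=[BusRd]  L2: P0=E P1=I P2=I  mem[L2]=40
3. P1: store L2 := 60  bus=[BusRdX]  L2: P0=I P1=M P2=I  mem[L2]=40
4. P2: store L2 := 32  bus=[BusRdX,Flush]  L2: P0=I P1=I P2=M  mem[L2]=60
5. P0: load  L2  bus=[BusRd,Flush]  L2: P0=S P1=I P2=S  mem[L2]=32
6. P2: store L4 := 68  bus=[BusRdX]  L4: P0=I P1=I P2=M  mem[L4]=70
7. P2: load  L2  bus=[-]  L2: P0=S P1=I P2=S  mem[L2]=32
8. P2: load  L2  bus=[-]  L2: P0=S P1=I P2=S  mem[L2]=32
9. P1: store L1 := 15  bus=[BusRdX]  L1: P0=I P1=M P2=I  mem[L1]=70
10. P2: load  L4  bus=[-]  L4: P0=I P1=I P2=M  mem[L4]=70
11. P2: load  L4  bus=[-]  L4: P0=I P1=I P2=M  mem[L4]=70
12. P1: load  L3  bus=[BusRd]  L3: P0=I P1=E P2=I  mem[L3]=50
13. P0: load  L0  bus=[BusRd]  L0: P0=S P1=I P2=S  mem[L0]=50
14. P2: store L2 := 98  bus=[BusUpgr]  L2: P0=I P1=I P2=M  mem[L2]=32
15. P2: load  L4  bus=[-]  L4: P0=I P1=I P2=M  mem[L4]=70

state = M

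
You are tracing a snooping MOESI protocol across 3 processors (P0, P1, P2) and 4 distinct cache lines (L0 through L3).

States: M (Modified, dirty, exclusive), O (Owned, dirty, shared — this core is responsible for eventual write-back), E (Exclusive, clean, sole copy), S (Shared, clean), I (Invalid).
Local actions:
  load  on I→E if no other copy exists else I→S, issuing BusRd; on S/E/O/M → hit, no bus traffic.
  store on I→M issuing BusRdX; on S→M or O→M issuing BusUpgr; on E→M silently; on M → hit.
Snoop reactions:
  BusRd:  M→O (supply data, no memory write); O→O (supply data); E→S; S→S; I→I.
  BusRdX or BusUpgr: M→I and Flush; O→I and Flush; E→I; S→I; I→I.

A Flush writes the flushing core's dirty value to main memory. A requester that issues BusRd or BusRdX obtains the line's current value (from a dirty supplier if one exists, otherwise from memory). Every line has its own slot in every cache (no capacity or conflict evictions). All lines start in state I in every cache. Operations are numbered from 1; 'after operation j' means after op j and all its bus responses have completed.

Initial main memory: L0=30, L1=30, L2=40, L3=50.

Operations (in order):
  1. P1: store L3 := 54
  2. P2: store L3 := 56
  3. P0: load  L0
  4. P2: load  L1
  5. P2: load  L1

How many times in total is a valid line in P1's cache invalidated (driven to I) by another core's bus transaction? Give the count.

[1] P1: store L3 := 54 | P0:I, P1:M(54), P2:I | bus: BusRdX
[2] P2: store L3 := 56 | P0:I, P1:I, P2:M(56) | bus: BusRdX,Flush
[3] P0: load  L0 | P0:E(30), P1:I, P2:I | bus: BusRd
[4] P2: load  L1 | P0:I, P1:I, P2:E(30) | bus: BusRd
[5] P2: load  L1 | P0:I, P1:I, P2:E(30) | bus: none

invalidations = 1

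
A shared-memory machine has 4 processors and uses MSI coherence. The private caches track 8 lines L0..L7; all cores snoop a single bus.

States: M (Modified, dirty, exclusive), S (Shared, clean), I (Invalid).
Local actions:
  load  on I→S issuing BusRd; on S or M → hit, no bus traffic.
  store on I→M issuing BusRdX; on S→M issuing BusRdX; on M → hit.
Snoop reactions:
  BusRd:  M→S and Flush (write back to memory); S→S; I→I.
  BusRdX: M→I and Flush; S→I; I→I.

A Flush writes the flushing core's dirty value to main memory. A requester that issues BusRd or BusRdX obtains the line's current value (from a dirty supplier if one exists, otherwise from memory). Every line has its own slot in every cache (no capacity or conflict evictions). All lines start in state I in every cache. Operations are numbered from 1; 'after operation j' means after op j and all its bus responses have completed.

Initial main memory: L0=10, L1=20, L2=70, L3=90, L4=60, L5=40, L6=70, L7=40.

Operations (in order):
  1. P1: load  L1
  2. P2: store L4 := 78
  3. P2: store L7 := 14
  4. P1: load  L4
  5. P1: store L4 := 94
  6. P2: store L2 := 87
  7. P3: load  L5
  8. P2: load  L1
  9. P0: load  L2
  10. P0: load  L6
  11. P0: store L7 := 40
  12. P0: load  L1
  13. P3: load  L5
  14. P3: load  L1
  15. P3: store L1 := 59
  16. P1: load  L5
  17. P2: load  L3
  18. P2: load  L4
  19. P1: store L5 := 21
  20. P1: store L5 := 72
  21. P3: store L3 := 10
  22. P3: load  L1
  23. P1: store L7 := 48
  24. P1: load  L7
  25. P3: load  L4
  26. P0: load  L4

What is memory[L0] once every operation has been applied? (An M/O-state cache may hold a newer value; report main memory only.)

memory[L0] = 10

step 1: P1: load  L1  ⟶  ISII  (L1)  txn=BusRd  M[L1]=20
step 2: P2: store L4 := 78  ⟶  IIMI  (L4)  txn=BusRdX  M[L4]=60
step 3: P2: store L7 := 14  ⟶  IIMI  (L7)  txn=BusRdX  M[L7]=40
step 4: P1: load  L4  ⟶  ISSI  (L4)  txn=BusRd+Flush  M[L4]=78
step 5: P1: store L4 := 94  ⟶  IMII  (L4)  txn=BusRdX  M[L4]=78
step 6: P2: store L2 := 87  ⟶  IIMI  (L2)  txn=BusRdX  M[L2]=70
step 7: P3: load  L5  ⟶  IIIS  (L5)  txn=BusRd  M[L5]=40
step 8: P2: load  L1  ⟶  ISSI  (L1)  txn=BusRd  M[L1]=20
step 9: P0: load  L2  ⟶  SISI  (L2)  txn=BusRd+Flush  M[L2]=87
step 10: P0: load  L6  ⟶  SIII  (L6)  txn=BusRd  M[L6]=70
step 11: P0: store L7 := 40  ⟶  MIII  (L7)  txn=BusRdX+Flush  M[L7]=14
step 12: P0: load  L1  ⟶  SSSI  (L1)  txn=BusRd  M[L1]=20
step 13: P3: load  L5  ⟶  IIIS  (L5)  txn=∅  M[L5]=40
step 14: P3: load  L1  ⟶  SSSS  (L1)  txn=BusRd  M[L1]=20
step 15: P3: store L1 := 59  ⟶  IIIM  (L1)  txn=BusRdX  M[L1]=20
step 16: P1: load  L5  ⟶  ISIS  (L5)  txn=BusRd  M[L5]=40
step 17: P2: load  L3  ⟶  IISI  (L3)  txn=BusRd  M[L3]=90
step 18: P2: load  L4  ⟶  ISSI  (L4)  txn=BusRd+Flush  M[L4]=94
step 19: P1: store L5 := 21  ⟶  IMII  (L5)  txn=BusRdX  M[L5]=40
step 20: P1: store L5 := 72  ⟶  IMII  (L5)  txn=∅  M[L5]=40
step 21: P3: store L3 := 10  ⟶  IIIM  (L3)  txn=BusRdX  M[L3]=90
step 22: P3: load  L1  ⟶  IIIM  (L1)  txn=∅  M[L1]=20
step 23: P1: store L7 := 48  ⟶  IMII  (L7)  txn=BusRdX+Flush  M[L7]=40
step 24: P1: load  L7  ⟶  IMII  (L7)  txn=∅  M[L7]=40
step 25: P3: load  L4  ⟶  ISSS  (L4)  txn=BusRd  M[L4]=94
step 26: P0: load  L4  ⟶  SSSS  (L4)  txn=BusRd  M[L4]=94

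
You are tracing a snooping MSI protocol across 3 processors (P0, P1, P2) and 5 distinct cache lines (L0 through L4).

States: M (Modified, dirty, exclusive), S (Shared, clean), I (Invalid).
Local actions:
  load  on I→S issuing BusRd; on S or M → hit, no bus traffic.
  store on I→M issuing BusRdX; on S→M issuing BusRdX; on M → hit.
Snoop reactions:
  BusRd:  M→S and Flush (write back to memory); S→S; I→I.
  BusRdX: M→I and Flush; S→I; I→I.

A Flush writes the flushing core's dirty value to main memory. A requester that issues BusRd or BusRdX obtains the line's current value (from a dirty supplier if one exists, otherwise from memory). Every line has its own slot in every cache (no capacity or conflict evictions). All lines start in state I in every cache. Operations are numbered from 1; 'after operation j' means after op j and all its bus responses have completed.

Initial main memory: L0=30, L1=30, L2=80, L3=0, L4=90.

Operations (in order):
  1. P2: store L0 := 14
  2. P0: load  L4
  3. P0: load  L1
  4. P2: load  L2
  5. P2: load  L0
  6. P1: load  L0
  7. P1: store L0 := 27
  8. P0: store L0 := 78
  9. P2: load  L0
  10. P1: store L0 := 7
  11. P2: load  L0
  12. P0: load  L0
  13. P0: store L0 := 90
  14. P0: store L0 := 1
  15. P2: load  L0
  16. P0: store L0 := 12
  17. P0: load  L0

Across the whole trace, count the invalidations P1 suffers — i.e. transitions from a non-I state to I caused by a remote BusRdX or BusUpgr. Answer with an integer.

  op1 P2: store L0 := 14 → I/I/M on L0; bus BusRdX; mem=30
  op2 P0: load  L4 → S/I/I on L4; bus BusRd; mem=90
  op3 P0: load  L1 → S/I/I on L1; bus BusRd; mem=30
  op4 P2: load  L2 → I/I/S on L2; bus BusRd; mem=80
  op5 P2: load  L0 → I/I/M on L0; bus (none); mem=30
  op6 P1: load  L0 → I/S/S on L0; bus BusRd Flush; mem=14
  op7 P1: store L0 := 27 → I/M/I on L0; bus BusRdX; mem=14
  op8 P0: store L0 := 78 → M/I/I on L0; bus BusRdX Flush; mem=27
  op9 P2: load  L0 → S/I/S on L0; bus BusRd Flush; mem=78
  op10 P1: store L0 := 7 → I/M/I on L0; bus BusRdX; mem=78
  op11 P2: load  L0 → I/S/S on L0; bus BusRd Flush; mem=7
  op12 P0: load  L0 → S/S/S on L0; bus BusRd; mem=7
  op13 P0: store L0 := 90 → M/I/I on L0; bus BusRdX; mem=7
  op14 P0: store L0 := 1 → M/I/I on L0; bus (none); mem=7
  op15 P2: load  L0 → S/I/S on L0; bus BusRd Flush; mem=1
  op16 P0: store L0 := 12 → M/I/I on L0; bus BusRdX; mem=1
  op17 P0: load  L0 → M/I/I on L0; bus (none); mem=1

invalidations = 2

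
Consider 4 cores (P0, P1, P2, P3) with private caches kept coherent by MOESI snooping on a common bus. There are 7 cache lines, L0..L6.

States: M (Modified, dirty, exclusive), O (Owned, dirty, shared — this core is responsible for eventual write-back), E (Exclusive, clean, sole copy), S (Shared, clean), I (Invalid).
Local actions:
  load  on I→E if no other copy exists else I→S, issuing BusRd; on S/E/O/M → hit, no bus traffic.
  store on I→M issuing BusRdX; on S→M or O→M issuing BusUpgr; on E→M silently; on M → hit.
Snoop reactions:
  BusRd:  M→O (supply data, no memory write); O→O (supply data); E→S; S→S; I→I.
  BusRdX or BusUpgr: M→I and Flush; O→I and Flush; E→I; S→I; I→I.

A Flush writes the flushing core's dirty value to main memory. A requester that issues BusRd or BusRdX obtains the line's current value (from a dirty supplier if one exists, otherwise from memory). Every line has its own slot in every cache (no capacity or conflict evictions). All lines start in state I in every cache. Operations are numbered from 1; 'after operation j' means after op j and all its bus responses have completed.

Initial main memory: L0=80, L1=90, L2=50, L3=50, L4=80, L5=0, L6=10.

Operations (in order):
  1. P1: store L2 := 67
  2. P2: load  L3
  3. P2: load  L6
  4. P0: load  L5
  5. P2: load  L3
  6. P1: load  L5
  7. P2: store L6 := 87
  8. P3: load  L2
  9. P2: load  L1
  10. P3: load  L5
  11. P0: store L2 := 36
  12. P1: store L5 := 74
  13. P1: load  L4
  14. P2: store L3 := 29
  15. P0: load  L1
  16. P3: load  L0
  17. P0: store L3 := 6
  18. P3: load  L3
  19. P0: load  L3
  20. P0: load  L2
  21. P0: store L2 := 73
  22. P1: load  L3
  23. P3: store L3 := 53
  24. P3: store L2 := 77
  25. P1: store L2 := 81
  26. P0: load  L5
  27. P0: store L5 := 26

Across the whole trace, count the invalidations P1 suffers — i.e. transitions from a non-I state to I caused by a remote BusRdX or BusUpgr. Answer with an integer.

invalidations = 3

1. P1: store L2 := 67  bus=[BusRdX]  L2: P0=I P1=M P2=I P3=I  mem[L2]=50
2. P2: load  L3  bus=[BusRd]  L3: P0=I P1=I P2=E P3=I  mem[L3]=50
3. P2: load  L6  bus=[BusRd]  L6: P0=I P1=I P2=E P3=I  mem[L6]=10
4. P0: load  L5  bus=[BusRd]  L5: P0=E P1=I P2=I P3=I  mem[L5]=0
5. P2: load  L3  bus=[-]  L3: P0=I P1=I P2=E P3=I  mem[L3]=50
6. P1: load  L5  bus=[BusRd]  L5: P0=S P1=S P2=I P3=I  mem[L5]=0
7. P2: store L6 := 87  bus=[-]  L6: P0=I P1=I P2=M P3=I  mem[L6]=10
8. P3: load  L2  bus=[BusRd]  L2: P0=I P1=O P2=I P3=S  mem[L2]=50
9. P2: load  L1  bus=[BusRd]  L1: P0=I P1=I P2=E P3=I  mem[L1]=90
10. P3: load  L5  bus=[BusRd]  L5: P0=S P1=S P2=I P3=S  mem[L5]=0
11. P0: store L2 := 36  bus=[BusRdX,Flush]  L2: P0=M P1=I P2=I P3=I  mem[L2]=67
12. P1: store L5 := 74  bus=[BusUpgr]  L5: P0=I P1=M P2=I P3=I  mem[L5]=0
13. P1: load  L4  bus=[BusRd]  L4: P0=I P1=E P2=I P3=I  mem[L4]=80
14. P2: store L3 := 29  bus=[-]  L3: P0=I P1=I P2=M P3=I  mem[L3]=50
15. P0: load  L1  bus=[BusRd]  L1: P0=S P1=I P2=S P3=I  mem[L1]=90
16. P3: load  L0  bus=[BusRd]  L0: P0=I P1=I P2=I P3=E  mem[L0]=80
17. P0: store L3 := 6  bus=[BusRdX,Flush]  L3: P0=M P1=I P2=I P3=I  mem[L3]=29
18. P3: load  L3  bus=[BusRd]  L3: P0=O P1=I P2=I P3=S  mem[L3]=29
19. P0: load  L3  bus=[-]  L3: P0=O P1=I P2=I P3=S  mem[L3]=29
20. P0: load  L2  bus=[-]  L2: P0=M P1=I P2=I P3=I  mem[L2]=67
21. P0: store L2 := 73  bus=[-]  L2: P0=M P1=I P2=I P3=I  mem[L2]=67
22. P1: load  L3  bus=[BusRd]  L3: P0=O P1=S P2=I P3=S  mem[L3]=29
23. P3: store L3 := 53  bus=[BusUpgr,Flush]  L3: P0=I P1=I P2=I P3=M  mem[L3]=6
24. P3: store L2 := 77  bus=[BusRdX,Flush]  L2: P0=I P1=I P2=I P3=M  mem[L2]=73
25. P1: store L2 := 81  bus=[BusRdX,Flush]  L2: P0=I P1=M P2=I P3=I  mem[L2]=77
26. P0: load  L5  bus=[BusRd]  L5: P0=S P1=O P2=I P3=I  mem[L5]=0
27. P0: store L5 := 26  bus=[BusUpgr,Flush]  L5: P0=M P1=I P2=I P3=I  mem[L5]=74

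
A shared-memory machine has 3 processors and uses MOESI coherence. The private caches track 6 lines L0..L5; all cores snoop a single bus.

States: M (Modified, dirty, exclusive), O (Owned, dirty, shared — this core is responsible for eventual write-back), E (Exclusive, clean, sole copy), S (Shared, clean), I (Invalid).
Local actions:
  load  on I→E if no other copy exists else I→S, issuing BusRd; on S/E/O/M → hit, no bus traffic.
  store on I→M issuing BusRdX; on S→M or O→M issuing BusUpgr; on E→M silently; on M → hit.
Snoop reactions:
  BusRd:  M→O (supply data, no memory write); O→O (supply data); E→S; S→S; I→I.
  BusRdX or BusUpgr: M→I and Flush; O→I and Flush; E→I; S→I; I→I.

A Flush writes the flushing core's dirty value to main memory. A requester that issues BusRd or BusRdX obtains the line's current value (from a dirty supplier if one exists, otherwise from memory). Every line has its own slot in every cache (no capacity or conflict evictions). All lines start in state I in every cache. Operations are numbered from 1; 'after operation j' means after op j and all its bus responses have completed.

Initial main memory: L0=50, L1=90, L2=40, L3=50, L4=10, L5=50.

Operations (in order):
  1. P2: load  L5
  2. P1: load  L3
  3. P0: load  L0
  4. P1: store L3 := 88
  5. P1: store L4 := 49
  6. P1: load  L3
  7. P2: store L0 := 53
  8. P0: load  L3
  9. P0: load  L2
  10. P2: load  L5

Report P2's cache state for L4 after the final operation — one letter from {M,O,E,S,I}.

step 1: P2: load  L5  ⟶  IIE  (L5)  txn=BusRd  M[L5]=50
step 2: P1: load  L3  ⟶  IEI  (L3)  txn=BusRd  M[L3]=50
step 3: P0: load  L0  ⟶  EII  (L0)  txn=BusRd  M[L0]=50
step 4: P1: store L3 := 88  ⟶  IMI  (L3)  txn=∅  M[L3]=50
step 5: P1: store L4 := 49  ⟶  IMI  (L4)  txn=BusRdX  M[L4]=10
step 6: P1: load  L3  ⟶  IMI  (L3)  txn=∅  M[L3]=50
step 7: P2: store L0 := 53  ⟶  IIM  (L0)  txn=BusRdX  M[L0]=50
step 8: P0: load  L3  ⟶  SOI  (L3)  txn=BusRd  M[L3]=50
step 9: P0: load  L2  ⟶  EII  (L2)  txn=BusRd  M[L2]=40
step 10: P2: load  L5  ⟶  IIE  (L5)  txn=∅  M[L5]=50

state = I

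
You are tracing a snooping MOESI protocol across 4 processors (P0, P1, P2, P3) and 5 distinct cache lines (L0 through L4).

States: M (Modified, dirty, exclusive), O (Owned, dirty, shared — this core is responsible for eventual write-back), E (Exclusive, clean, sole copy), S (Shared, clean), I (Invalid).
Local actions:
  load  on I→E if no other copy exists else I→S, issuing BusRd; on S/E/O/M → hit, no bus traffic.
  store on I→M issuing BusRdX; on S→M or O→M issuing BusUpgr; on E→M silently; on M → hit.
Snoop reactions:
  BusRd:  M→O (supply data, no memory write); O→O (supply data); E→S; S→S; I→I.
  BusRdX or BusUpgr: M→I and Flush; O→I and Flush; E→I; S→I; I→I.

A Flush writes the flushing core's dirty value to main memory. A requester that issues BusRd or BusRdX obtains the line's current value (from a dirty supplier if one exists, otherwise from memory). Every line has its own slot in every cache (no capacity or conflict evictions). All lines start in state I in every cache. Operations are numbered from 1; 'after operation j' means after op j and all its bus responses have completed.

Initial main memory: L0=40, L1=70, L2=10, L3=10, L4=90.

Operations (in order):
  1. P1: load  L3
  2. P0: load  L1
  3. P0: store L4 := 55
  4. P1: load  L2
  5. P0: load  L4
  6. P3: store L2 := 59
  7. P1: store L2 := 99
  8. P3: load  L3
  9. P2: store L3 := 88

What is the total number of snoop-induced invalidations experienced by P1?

invalidations = 2

[1] P1: load  L3 | P0:I, P1:E(10), P2:I, P3:I | bus: BusRd
[2] P0: load  L1 | P0:E(70), P1:I, P2:I, P3:I | bus: BusRd
[3] P0: store L4 := 55 | P0:M(55), P1:I, P2:I, P3:I | bus: BusRdX
[4] P1: load  L2 | P0:I, P1:E(10), P2:I, P3:I | bus: BusRd
[5] P0: load  L4 | P0:M(55), P1:I, P2:I, P3:I | bus: none
[6] P3: store L2 := 59 | P0:I, P1:I, P2:I, P3:M(59) | bus: BusRdX
[7] P1: store L2 := 99 | P0:I, P1:M(99), P2:I, P3:I | bus: BusRdX,Flush
[8] P3: load  L3 | P0:I, P1:S(10), P2:I, P3:S(10) | bus: BusRd
[9] P2: store L3 := 88 | P0:I, P1:I, P2:M(88), P3:I | bus: BusRdX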